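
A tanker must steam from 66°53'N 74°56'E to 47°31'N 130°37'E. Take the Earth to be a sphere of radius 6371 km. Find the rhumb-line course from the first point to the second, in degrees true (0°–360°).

Δψ = ln[tan(π/4+φ₂/2)/tan(π/4+φ₁/2)] = -0.6422
Δλ = +0.9719 rad (taken the short way round)
course = atan2(Δλ, Δψ) = 123.46°

123.5°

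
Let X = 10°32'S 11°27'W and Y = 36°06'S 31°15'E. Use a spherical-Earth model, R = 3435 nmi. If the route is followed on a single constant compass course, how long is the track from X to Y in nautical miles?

2784 nmi

Δψ = ln[tan(π/4+φ₂/2)/tan(π/4+φ₁/2)] = -0.4915;  Δφ = -0.4462 rad,  Δλ = +0.7453 rad
q = Δφ/Δψ = 0.9078
d = R·√(Δφ² + q²Δλ²) = 3435·0.81044 = 2784 nmi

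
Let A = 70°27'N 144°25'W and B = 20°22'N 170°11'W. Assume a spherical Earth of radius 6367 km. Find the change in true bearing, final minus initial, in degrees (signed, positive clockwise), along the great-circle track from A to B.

-20.4°

Initial bearing θ₁ = atan2(sin Δλ cos φ₂, cos φ₁ sin φ₂ − sin φ₁ cos φ₂ cos Δλ) = 210.97°
Final bearing θ₂ = (initial bearing from the destination back to the start) + 180° = 190.58°
Δθ = θ₂ − θ₁ = -20.4°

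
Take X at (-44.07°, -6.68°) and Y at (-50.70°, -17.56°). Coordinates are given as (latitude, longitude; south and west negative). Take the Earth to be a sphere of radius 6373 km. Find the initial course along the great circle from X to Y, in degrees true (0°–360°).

θ = atan2( sin Δλ·cos φ₂ ,  cos φ₁ sin φ₂ − sin φ₁ cos φ₂ cos Δλ )
  = atan2(-0.1196, -0.1234) = 224.10°

224.1°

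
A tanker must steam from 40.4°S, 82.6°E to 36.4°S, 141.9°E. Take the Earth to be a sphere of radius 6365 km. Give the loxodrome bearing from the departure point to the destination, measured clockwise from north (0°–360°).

85.1°

Δψ = ln[tan(π/4+φ₂/2)/tan(π/4+φ₁/2)] = +0.0891
Δλ = +1.0350 rad (taken the short way round)
course = atan2(Δλ, Δψ) = 85.08°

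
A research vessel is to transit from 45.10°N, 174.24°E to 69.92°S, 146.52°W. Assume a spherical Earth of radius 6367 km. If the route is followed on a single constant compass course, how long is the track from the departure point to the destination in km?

13213 km

Δψ = ln[tan(π/4+φ₂/2)/tan(π/4+φ₁/2)] = -2.6152;  Δφ = -2.0075 rad,  Δλ = +0.6849 rad
q = Δφ/Δψ = 0.7676
d = R·√(Δφ² + q²Δλ²) = 6367·2.07517 = 13213 km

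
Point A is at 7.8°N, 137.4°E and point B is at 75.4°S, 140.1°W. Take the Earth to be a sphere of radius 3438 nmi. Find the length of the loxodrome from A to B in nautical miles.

5974 nmi

Δψ = ln[tan(π/4+φ₂/2)/tan(π/4+φ₁/2)] = -2.1915;  Δφ = -1.4521 rad,  Δλ = +1.4399 rad
q = Δφ/Δψ = 0.6626
d = R·√(Δφ² + q²Δλ²) = 3438·1.73751 = 5974 nmi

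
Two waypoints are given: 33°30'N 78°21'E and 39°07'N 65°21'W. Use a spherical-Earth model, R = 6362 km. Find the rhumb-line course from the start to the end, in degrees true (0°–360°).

Meridional parts: M(φ₁)=+0.6212, M(φ₂)=+0.7429 → ΔM = +0.1217;  Δλ = -2.5080 rad
tan C = Δλ / ΔM = -20.5999 → C = 272.78°

272.8°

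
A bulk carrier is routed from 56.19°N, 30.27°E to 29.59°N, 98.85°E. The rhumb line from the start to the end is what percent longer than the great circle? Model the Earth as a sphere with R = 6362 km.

Great circle: σ = 0.9435 rad → d_gc = Rσ = 6002.3 km
Rhumb: Δφ = -0.4643, Δλ = +1.1969, Δψ = -0.6499, q = Δφ/Δψ = 0.7143 → d_rh = R√(Δφ²+q²Δλ²) = 6189.6 km
Excess = (6189.6 − 6002.3) / 6002.3 = 187.3 / 6002.3 = 3.12% ≈ 3.1%

3.1%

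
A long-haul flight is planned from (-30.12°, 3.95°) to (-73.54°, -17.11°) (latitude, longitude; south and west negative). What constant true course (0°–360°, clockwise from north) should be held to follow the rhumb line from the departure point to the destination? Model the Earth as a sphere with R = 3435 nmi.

Δψ = ln[tan(π/4+φ₂/2)/tan(π/4+φ₁/2)] = -1.3818
Δλ = -0.3676 rad (taken the short way round)
course = atan2(Δλ, Δψ) = 194.90°

194.9°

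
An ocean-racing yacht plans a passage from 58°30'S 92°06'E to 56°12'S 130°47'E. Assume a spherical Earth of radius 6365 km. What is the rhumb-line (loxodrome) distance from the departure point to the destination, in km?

2332 km

Rhumb course C = atan2(Δλ, Δψ) with Δψ = ln[tan(π/4+φ₂/2)/tan(π/4+φ₁/2)] = +0.0744, Δλ = +0.6752 → C = 83.71°
d = R·|Δφ| / |cos C| = 6365·0.04014 / 0.10959 = 2332 km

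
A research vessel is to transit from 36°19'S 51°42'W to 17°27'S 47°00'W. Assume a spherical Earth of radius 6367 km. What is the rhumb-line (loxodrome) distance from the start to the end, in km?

2147 km

Rhumb course C = atan2(Δλ, Δψ) with Δψ = ln[tan(π/4+φ₂/2)/tan(π/4+φ₁/2)] = +0.3717, Δλ = +0.0820 → C = 12.44°
d = R·|Δφ| / |cos C| = 6367·0.32929 / 0.97651 = 2147 km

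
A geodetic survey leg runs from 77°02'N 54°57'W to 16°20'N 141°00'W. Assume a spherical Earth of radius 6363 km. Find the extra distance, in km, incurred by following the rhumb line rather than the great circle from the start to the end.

488 km

Great circle: cos σ = sin φ₁ sin φ₂ + cos φ₁ cos φ₂ cos Δλ,  σ = 1.2777 rad → d_gc = 8130.2 km
Rhumb line: Δψ = -1.8857, q = Δφ/Δψ = 0.5618, d_rh = R√(Δφ²+q²Δλ²) = 8617.8 km
Excess = 8617.8 − 8130.2 = 487.6 ≈ 488 km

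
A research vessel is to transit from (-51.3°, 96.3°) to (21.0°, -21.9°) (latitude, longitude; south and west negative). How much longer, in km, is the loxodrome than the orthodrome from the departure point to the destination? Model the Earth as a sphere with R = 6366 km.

Great circle: cos σ = sin φ₁ sin φ₂ + cos φ₁ cos φ₂ cos Δλ,  σ = 2.1598 rad → d_gc = 13749.2 km
Rhumb line: Δψ = +1.4215, q = Δφ/Δψ = 0.8877, d_rh = R√(Δφ²+q²Δλ²) = 14157.9 km
Excess = 14157.9 − 13749.2 = 408.7 ≈ 409 km

409 km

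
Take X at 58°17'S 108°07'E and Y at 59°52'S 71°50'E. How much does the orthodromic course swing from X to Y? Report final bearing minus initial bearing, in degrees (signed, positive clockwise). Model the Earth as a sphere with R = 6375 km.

+31.4°

Initial bearing θ₁ = atan2(sin Δλ cos φ₂, cos φ₁ sin φ₂ − sin φ₁ cos φ₂ cos Δλ) = 249.61°
Final bearing θ₂ = (initial bearing from the destination back to the start) + 180° = 281.01°
Δθ = θ₂ − θ₁ = +31.4°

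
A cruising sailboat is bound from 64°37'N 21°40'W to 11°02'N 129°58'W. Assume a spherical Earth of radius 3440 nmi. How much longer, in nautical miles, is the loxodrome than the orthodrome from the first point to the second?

423 nmi

Great circle: cos σ = sin φ₁ sin φ₂ + cos φ₁ cos φ₂ cos Δλ,  σ = 1.5300 rad → d_gc = 5263.2 nmi
Rhumb line: Δψ = -1.2970, q = Δφ/Δψ = 0.7211, d_rh = R√(Δφ²+q²Δλ²) = 5686.2 nmi
Excess = 5686.2 − 5263.2 = 423.0 ≈ 423 nmi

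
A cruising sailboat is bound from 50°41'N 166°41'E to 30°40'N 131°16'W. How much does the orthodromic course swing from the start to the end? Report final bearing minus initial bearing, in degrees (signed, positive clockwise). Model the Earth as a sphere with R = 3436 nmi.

+43.4°

Initial bearing θ₁ = atan2(sin Δλ cos φ₂, cos φ₁ sin φ₂ − sin φ₁ cos φ₂ cos Δλ) = 89.15°
Final bearing θ₂ = (initial bearing from the destination back to the start) + 180° = 132.56°
Δθ = θ₂ − θ₁ = +43.4°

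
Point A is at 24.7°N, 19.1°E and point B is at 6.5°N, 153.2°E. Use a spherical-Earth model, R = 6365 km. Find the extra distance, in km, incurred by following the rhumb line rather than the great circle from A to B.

Great circle: cos σ = sin φ₁ sin φ₂ + cos φ₁ cos φ₂ cos Δλ,  σ = 2.1906 rad → d_gc = 13943.2 km
Rhumb line: Δψ = -0.3314, q = Δφ/Δψ = 0.9585, d_rh = R√(Δφ²+q²Δλ²) = 14420.9 km
Excess = 14420.9 − 13943.2 = 477.7 ≈ 478 km

478 km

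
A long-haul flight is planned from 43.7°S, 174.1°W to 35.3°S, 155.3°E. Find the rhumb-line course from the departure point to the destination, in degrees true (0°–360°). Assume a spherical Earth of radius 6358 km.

289.6°

Meridional parts: M(φ₁)=-0.8496, M(φ₂)=-0.6592 → ΔM = +0.1904;  Δλ = -0.5341 rad
tan C = Δλ / ΔM = -2.8050 → C = 289.62°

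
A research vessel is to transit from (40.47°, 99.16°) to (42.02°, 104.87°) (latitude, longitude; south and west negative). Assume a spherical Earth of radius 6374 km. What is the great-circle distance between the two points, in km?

Haversine: a = sin²(Δφ/2)+cos φ₁ cos φ₂ sin²(Δλ/2) = 0.00159;  σ = 2·atan2(√a,√(1−a))
σ = 4.563° → d = Rσ = 6374·0.07965 = 508 km

508 km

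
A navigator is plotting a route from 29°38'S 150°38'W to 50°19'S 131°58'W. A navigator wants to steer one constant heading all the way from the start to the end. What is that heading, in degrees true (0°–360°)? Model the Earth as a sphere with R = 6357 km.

Δψ = ln[tan(π/4+φ₂/2)/tan(π/4+φ₁/2)] = -0.4774
Δλ = +0.3258 rad (taken the short way round)
course = atan2(Δλ, Δψ) = 145.69°

145.7°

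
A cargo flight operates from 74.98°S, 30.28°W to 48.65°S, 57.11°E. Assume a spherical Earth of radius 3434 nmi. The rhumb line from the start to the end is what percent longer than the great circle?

Great circle: σ = 0.7483 rad → d_gc = Rσ = 2569.7 nmi
Rhumb: Δφ = +0.4595, Δλ = +1.5252, Δψ = +1.0517, q = Δφ/Δψ = 0.4369 → d_rh = R√(Δφ²+q²Δλ²) = 2779.9 nmi
Excess = (2779.9 − 2569.7) / 2569.7 = 210.2 / 2569.7 = 8.18% ≈ 8.2%

8.2%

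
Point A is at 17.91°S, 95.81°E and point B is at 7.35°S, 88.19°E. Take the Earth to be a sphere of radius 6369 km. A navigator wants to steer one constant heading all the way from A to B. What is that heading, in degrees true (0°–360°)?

Δψ = ln[tan(π/4+φ₂/2)/tan(π/4+φ₁/2)] = +0.1892
Δλ = -0.1330 rad (taken the short way round)
course = atan2(Δλ, Δψ) = 324.89°

324.9°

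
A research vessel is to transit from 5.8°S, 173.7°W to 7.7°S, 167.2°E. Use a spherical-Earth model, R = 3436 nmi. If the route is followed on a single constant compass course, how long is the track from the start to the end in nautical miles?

Rhumb course C = atan2(Δλ, Δψ) with Δψ = ln[tan(π/4+φ₂/2)/tan(π/4+φ₁/2)] = -0.0334, Δλ = -0.3334 → C = 264.28°
d = R·|Δφ| / |cos C| = 3436·0.03316 / 0.09968 = 1143 nmi

1143 nmi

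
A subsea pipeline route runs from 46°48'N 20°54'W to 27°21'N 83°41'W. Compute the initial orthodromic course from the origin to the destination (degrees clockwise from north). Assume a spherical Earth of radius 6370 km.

271.3°

N = sin Δλ·cos φ₂ = -0.7899;  D = cos φ₁ sin φ₂ − sin φ₁ cos φ₂ cos Δλ = +0.0184
initial course = atan2(N, D) = 271.33°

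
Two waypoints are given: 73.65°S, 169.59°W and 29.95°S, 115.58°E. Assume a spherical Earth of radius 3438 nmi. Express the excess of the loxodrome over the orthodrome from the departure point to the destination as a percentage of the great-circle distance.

Great circle: σ = 0.9969 rad → d_gc = Rσ = 3427.4 nmi
Rhumb: Δφ = +0.7627, Δλ = -1.3060, Δψ = +1.3920, q = Δφ/Δψ = 0.5479 → d_rh = R√(Δφ²+q²Δλ²) = 3595.6 nmi
Excess = (3595.6 − 3427.4) / 3427.4 = 168.2 / 3427.4 = 4.91% ≈ 4.9%

4.9%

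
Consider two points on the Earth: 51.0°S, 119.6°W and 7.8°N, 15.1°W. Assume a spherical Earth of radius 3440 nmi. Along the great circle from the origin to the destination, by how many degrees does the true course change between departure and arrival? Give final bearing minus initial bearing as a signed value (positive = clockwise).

At departure: θ₁ = atan2(sin Δλ cos φ₂, cos φ₁ sin φ₂ − sin φ₁ cos φ₂ cos Δλ) = 96.39°
At arrival: θ₂ = atan2(sin Δλ cos φ₁, −cos φ₂ sin φ₁ + sin φ₂ cos φ₁ cos Δλ) = 39.14°
Δθ = θ₂ − θ₁ = -57.2°

-57.2°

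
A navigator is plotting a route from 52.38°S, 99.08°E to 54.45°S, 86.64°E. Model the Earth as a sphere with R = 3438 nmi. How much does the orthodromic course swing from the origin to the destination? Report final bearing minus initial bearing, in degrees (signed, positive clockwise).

+10.0°

Initial bearing θ₁ = atan2(sin Δλ cos φ₂, cos φ₁ sin φ₂ − sin φ₁ cos φ₂ cos Δλ) = 249.46°
Final bearing θ₂ = (initial bearing from the destination back to the start) + 180° = 259.46°
Δθ = θ₂ − θ₁ = +10.0°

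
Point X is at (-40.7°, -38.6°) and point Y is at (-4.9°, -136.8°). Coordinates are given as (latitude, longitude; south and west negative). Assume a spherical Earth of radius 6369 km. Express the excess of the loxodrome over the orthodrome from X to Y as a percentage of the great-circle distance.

Great circle: σ = 1.6229 rad → d_gc = Rσ = 10336.0 km
Rhumb: Δφ = +0.6248, Δλ = -1.7139, Δψ = +0.6933, q = Δφ/Δψ = 0.9012 → d_rh = R√(Δφ²+q²Δλ²) = 10612.0 km
Excess = (10612.0 − 10336.0) / 10336.0 = 276.0 / 10336.0 = 2.67% ≈ 2.7%

2.7%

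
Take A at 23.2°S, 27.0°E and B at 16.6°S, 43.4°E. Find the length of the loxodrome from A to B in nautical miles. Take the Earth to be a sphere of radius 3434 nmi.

Δψ = ln[tan(π/4+φ₂/2)/tan(π/4+φ₁/2)] = +0.1226;  Δφ = +0.1152 rad,  Δλ = +0.2862 rad
q = Δφ/Δψ = 0.9396
d = R·√(Δφ² + q²Δλ²) = 3434·0.29258 = 1005 nmi

1005 nmi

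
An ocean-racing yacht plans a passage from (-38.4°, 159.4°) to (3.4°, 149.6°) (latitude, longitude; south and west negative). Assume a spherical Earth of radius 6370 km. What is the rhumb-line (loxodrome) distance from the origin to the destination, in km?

Δψ = ln[tan(π/4+φ₂/2)/tan(π/4+φ₁/2)] = +0.7862;  Δφ = +0.7295 rad,  Δλ = -0.1710 rad
q = Δφ/Δψ = 0.9279
d = R·√(Δφ² + q²Δλ²) = 6370·0.74661 = 4756 km

4756 km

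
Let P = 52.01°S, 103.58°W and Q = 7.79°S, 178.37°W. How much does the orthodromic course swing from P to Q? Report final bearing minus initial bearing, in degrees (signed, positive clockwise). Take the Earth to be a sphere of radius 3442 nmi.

Initial bearing θ₁ = atan2(sin Δλ cos φ₂, cos φ₁ sin φ₂ − sin φ₁ cos φ₂ cos Δλ) = 277.24°
Final bearing θ₂ = (initial bearing from the destination back to the start) + 180° = 321.95°
Δθ = θ₂ − θ₁ = +44.7°

+44.7°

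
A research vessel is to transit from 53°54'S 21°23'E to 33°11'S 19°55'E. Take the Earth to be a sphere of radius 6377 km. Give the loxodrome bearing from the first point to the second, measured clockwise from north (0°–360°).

357.1°

Meridional parts: M(φ₁)=-1.1212, M(φ₂)=-0.6145 → ΔM = +0.5067;  Δλ = -0.0256 rad
tan C = Δλ / ΔM = -0.0505 → C = 357.11°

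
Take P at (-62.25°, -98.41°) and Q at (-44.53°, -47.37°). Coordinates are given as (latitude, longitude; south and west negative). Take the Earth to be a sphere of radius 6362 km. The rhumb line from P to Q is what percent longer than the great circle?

Great circle: σ = 0.5929 rad → d_gc = Rσ = 3771.9 km
Rhumb: Δφ = +0.3093, Δλ = +0.8908, Δψ = +0.5285, q = Δφ/Δψ = 0.5852 → d_rh = R√(Δφ²+q²Δλ²) = 3856.2 km
Excess = (3856.2 − 3771.9) / 3771.9 = 84.3 / 3771.9 = 2.23% ≈ 2.2%

2.2%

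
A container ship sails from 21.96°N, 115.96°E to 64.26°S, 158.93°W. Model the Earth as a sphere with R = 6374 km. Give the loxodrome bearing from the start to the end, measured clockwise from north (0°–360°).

141.5°

Meridional parts: M(φ₁)=+0.3930, M(φ₂)=-1.4763 → ΔM = -1.8693;  Δλ = +1.4854 rad
tan C = Δλ / ΔM = -0.7946 → C = 141.53°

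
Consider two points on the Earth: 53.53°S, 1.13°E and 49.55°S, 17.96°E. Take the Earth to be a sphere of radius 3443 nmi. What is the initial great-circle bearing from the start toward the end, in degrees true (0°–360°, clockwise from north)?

θ = atan2( sin Δλ·cos φ₂ ,  cos φ₁ sin φ₂ − sin φ₁ cos φ₂ cos Δλ )
  = atan2(+0.1878, +0.0471) = 75.93°

75.9°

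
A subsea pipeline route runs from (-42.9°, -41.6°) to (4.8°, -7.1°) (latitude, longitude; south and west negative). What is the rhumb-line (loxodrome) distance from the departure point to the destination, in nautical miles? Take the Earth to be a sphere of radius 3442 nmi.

3431 nmi

Δψ = ln[tan(π/4+φ₂/2)/tan(π/4+φ₁/2)] = +0.9143;  Δφ = +0.8325 rad,  Δλ = +0.6021 rad
q = Δφ/Δψ = 0.9105
d = R·√(Δφ² + q²Δλ²) = 3442·0.99684 = 3431 nmi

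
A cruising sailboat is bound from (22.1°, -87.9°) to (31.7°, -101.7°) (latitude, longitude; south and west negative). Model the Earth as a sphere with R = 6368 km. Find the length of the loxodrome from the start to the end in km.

1733 km

Rhumb course C = atan2(Δλ, Δψ) with Δψ = ln[tan(π/4+φ₂/2)/tan(π/4+φ₁/2)] = +0.1882, Δλ = -0.2409 → C = 308.01°
d = R·|Δφ| / |cos C| = 6368·0.16755 / 0.61574 = 1733 km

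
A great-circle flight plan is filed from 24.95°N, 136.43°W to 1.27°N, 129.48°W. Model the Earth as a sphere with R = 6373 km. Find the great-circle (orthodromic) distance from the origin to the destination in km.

2738 km

cos σ = sin φ₁ sin φ₂ + cos φ₁ cos φ₂ cos Δλ
      = sin(24.95°)sin(1.27°) + cos(24.95°)cos(1.27°)cos(6.95°) = 0.9091
σ = 24.613° → d = Rσ = 6373·0.42958 = 2738 km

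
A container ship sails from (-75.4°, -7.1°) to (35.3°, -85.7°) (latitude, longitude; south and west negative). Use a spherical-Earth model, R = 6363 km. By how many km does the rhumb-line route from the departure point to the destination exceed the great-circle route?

311 km

Great circle: cos σ = sin φ₁ sin φ₂ + cos φ₁ cos φ₂ cos Δλ,  σ = 2.1159 rad → d_gc = 13463.7 km
Rhumb line: Δψ = +2.7142, q = Δφ/Δψ = 0.7119, d_rh = R√(Δφ²+q²Δλ²) = 13774.9 km
Excess = 13774.9 − 13463.7 = 311.2 ≈ 311 km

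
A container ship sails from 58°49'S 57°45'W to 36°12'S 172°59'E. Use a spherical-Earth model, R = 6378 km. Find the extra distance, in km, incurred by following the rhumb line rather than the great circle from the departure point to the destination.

Great circle: cos σ = sin φ₁ sin φ₂ + cos φ₁ cos φ₂ cos Δλ,  σ = 1.3276 rad → d_gc = 8467.36 km
Rhumb line: Δψ = +0.5978, q = Δφ/Δψ = 0.6603, d_rh = R√(Δφ²+q²Δλ²) = 9829.91 km
Excess = 9829.91 − 8467.36 = 1362.55 ≈ 1363 km

1363 km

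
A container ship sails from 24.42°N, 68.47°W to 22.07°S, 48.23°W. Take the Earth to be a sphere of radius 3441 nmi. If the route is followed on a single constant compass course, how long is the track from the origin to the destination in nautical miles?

3032 nmi

Δψ = ln[tan(π/4+φ₂/2)/tan(π/4+φ₁/2)] = -0.8348;  Δφ = -0.8114 rad,  Δλ = +0.3533 rad
q = Δφ/Δψ = 0.9719
d = R·√(Δφ² + q²Δλ²) = 3441·0.88106 = 3032 nmi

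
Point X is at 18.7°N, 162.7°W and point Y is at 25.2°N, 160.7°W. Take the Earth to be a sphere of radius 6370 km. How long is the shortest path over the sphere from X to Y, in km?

Haversine: a = sin²(Δφ/2)+cos φ₁ cos φ₂ sin²(Δλ/2) = 0.00348;  σ = 2·atan2(√a,√(1−a))
σ = 6.759° → d = Rσ = 6370·0.11797 = 751 km

751 km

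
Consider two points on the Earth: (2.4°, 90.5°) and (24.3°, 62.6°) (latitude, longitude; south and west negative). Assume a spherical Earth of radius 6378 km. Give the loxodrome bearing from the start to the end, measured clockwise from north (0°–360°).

309.1°

Δψ = ln[tan(π/4+φ₂/2)/tan(π/4+φ₁/2)] = +0.3955
Δλ = -0.4869 rad (taken the short way round)
course = atan2(Δλ, Δψ) = 309.09°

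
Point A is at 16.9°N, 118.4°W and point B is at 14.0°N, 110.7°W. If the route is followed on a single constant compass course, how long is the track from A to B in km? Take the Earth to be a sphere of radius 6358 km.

884 km

Rhumb course C = atan2(Δλ, Δψ) with Δψ = ln[tan(π/4+φ₂/2)/tan(π/4+φ₁/2)] = -0.0525, Δλ = +0.1344 → C = 111.35°
d = R·|Δφ| / |cos C| = 6358·0.05061 / 0.36399 = 884 km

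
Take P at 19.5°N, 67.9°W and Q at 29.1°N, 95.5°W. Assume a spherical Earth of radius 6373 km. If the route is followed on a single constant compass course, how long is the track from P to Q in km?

2990 km

Rhumb course C = atan2(Δλ, Δψ) with Δψ = ln[tan(π/4+φ₂/2)/tan(π/4+φ₁/2)] = +0.1841, Δλ = -0.4817 → C = 290.92°
d = R·|Δφ| / |cos C| = 6373·0.16755 / 0.35707 = 2990 km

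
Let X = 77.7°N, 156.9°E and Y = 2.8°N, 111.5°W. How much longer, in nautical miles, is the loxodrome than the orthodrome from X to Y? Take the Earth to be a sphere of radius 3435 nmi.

Great circle: cos σ = sin φ₁ sin φ₂ + cos φ₁ cos φ₂ cos Δλ,  σ = 1.5290 rad → d_gc = 5252.1 nmi
Rhumb line: Δψ = -2.1790, q = Δφ/Δψ = 0.5999, d_rh = R√(Δφ²+q²Δλ²) = 5569.4 nmi
Excess = 5569.4 − 5252.1 = 317.3 ≈ 317 nmi

317 nmi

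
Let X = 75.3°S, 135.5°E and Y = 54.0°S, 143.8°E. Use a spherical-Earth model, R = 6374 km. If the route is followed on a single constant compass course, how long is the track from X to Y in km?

2399 km

Δψ = ln[tan(π/4+φ₂/2)/tan(π/4+φ₁/2)] = +0.9238;  Δφ = +0.3718 rad,  Δλ = +0.1449 rad
q = Δφ/Δψ = 0.4024
d = R·√(Δφ² + q²Δλ²) = 6374·0.37630 = 2399 km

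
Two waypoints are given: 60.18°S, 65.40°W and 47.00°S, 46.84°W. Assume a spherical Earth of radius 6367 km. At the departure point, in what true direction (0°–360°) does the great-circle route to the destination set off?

θ = atan2( sin Δλ·cos φ₂ ,  cos φ₁ sin φ₂ − sin φ₁ cos φ₂ cos Δλ )
  = atan2(+0.2171, +0.1972) = 47.74°

47.7°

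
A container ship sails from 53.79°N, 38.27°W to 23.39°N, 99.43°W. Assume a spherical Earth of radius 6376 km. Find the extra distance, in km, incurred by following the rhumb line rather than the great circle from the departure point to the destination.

126 km

Great circle: cos σ = sin φ₁ sin φ₂ + cos φ₁ cos φ₂ cos Δλ,  σ = 0.9498 rad → d_gc = 6055.9 km
Rhumb line: Δψ = -0.6979, q = Δφ/Δψ = 0.7603, d_rh = R√(Δφ²+q²Δλ²) = 6182.1 km
Excess = 6182.1 − 6055.9 = 126.2 ≈ 126 km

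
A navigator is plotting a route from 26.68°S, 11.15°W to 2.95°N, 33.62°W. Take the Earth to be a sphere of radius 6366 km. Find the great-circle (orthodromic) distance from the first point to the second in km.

Haversine: a = sin²(Δφ/2)+cos φ₁ cos φ₂ sin²(Δλ/2) = 0.09926;  σ = 2·atan2(√a,√(1−a))
σ = 36.727° → d = Rσ = 6366·0.64101 = 4081 km

4081 km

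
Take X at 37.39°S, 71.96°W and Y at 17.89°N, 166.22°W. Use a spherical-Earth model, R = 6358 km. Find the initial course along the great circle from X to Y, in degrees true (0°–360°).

N = sin Δλ·cos φ₂ = -0.9490;  D = cos φ₁ sin φ₂ − sin φ₁ cos φ₂ cos Δλ = +0.2011
initial course = atan2(N, D) = 281.97°

282.0°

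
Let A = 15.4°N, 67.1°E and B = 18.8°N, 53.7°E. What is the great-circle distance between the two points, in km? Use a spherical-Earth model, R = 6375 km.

Haversine: a = sin²(Δφ/2)+cos φ₁ cos φ₂ sin²(Δλ/2) = 0.01330;  σ = 2·atan2(√a,√(1−a))
σ = 13.246° → d = Rσ = 6375·0.23119 = 1474 km

1474 km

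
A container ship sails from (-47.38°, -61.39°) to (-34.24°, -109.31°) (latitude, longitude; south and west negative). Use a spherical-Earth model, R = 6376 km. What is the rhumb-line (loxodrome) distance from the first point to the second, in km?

Rhumb course C = atan2(Δλ, Δψ) with Δψ = ln[tan(π/4+φ₂/2)/tan(π/4+φ₁/2)] = +0.3047, Δλ = -0.8364 → C = 290.02°
d = R·|Δφ| / |cos C| = 6376·0.22934 / 0.34228 = 4272 km

4272 km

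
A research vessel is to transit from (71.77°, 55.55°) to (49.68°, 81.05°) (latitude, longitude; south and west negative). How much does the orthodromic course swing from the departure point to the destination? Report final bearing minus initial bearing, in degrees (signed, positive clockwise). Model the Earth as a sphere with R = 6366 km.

+22.7°

Initial bearing θ₁ = atan2(sin Δλ cos φ₂, cos φ₁ sin φ₂ − sin φ₁ cos φ₂ cos Δλ) = 138.62°
Final bearing θ₂ = (initial bearing from the destination back to the start) + 180° = 161.36°
Δθ = θ₂ − θ₁ = +22.7°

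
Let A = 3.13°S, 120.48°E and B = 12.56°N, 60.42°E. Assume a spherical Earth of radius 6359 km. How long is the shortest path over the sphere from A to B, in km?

6844 km

Haversine: a = sin²(Δφ/2)+cos φ₁ cos φ₂ sin²(Δλ/2) = 0.26273;  σ = 2·atan2(√a,√(1−a))
σ = 61.670° → d = Rσ = 6359·1.07635 = 6844 km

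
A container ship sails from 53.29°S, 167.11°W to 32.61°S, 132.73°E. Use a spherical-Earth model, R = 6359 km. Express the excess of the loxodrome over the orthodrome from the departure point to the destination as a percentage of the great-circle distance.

Great circle: σ = 0.8195 rad → d_gc = Rσ = 5211.2 km
Rhumb: Δφ = +0.3609, Δλ = -1.0500, Δψ = +0.5006, q = Δφ/Δψ = 0.7209 → d_rh = R√(Δφ²+q²Δλ²) = 5332.8 km
Excess = (5332.8 − 5211.2) / 5211.2 = 121.6 / 5211.2 = 2.33% ≈ 2.3%

2.3%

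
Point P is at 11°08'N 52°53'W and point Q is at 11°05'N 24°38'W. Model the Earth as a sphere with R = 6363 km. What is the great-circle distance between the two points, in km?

3077 km

Haversine: a = sin²(Δφ/2)+cos φ₁ cos φ₂ sin²(Δλ/2) = 0.05734;  σ = 2·atan2(√a,√(1−a))
σ = 27.710° → d = Rσ = 6363·0.48363 = 3077 km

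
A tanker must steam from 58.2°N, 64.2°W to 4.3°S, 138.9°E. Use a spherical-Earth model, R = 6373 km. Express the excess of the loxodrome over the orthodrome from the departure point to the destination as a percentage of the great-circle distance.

16.1%

Great circle: σ = 2.1497 rad → d_gc = Rσ = 13699.7 km
Rhumb: Δφ = -1.0908, Δλ = -2.7384, Δψ = -1.3309, q = Δφ/Δψ = 0.8196 → d_rh = R√(Δφ²+q²Δλ²) = 15904.0 km
Excess = (15904.0 − 13699.7) / 13699.7 = 2204.3 / 13699.7 = 16.09% ≈ 16.1%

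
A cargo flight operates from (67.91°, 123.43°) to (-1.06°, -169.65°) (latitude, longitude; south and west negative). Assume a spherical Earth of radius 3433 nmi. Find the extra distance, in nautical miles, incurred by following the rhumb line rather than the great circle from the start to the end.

117 nmi

Great circle: cos σ = sin φ₁ sin φ₂ + cos φ₁ cos φ₂ cos Δλ,  σ = 1.4402 rad → d_gc = 4944.1 nmi
Rhumb line: Δψ = -1.6523, q = Δφ/Δψ = 0.7286, d_rh = R√(Δφ²+q²Δλ²) = 5060.7 nmi
Excess = 5060.7 − 4944.1 = 116.6 ≈ 117 nmi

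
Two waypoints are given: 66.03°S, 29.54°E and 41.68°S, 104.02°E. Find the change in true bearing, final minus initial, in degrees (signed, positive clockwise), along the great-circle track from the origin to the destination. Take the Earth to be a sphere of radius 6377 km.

-64.3°

Initial bearing θ₁ = atan2(sin Δλ cos φ₂, cos φ₁ sin φ₂ − sin φ₁ cos φ₂ cos Δλ) = 96.94°
Final bearing θ₂ = (initial bearing from the destination back to the start) + 180° = 32.68°
Δθ = θ₂ − θ₁ = -64.3°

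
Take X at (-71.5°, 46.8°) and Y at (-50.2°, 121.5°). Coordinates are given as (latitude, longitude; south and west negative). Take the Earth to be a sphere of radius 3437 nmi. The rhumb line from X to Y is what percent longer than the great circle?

5.8%

Great circle: σ = 0.6726 rad → d_gc = Rσ = 2311.9 nmi
Rhumb: Δφ = +0.3718, Δλ = +1.3038, Δψ = +0.7987, q = Δφ/Δψ = 0.4654 → d_rh = R√(Δφ²+q²Δλ²) = 2445.9 nmi
Excess = (2445.9 − 2311.9) / 2311.9 = 134.0 / 2311.9 = 5.80% ≈ 5.8%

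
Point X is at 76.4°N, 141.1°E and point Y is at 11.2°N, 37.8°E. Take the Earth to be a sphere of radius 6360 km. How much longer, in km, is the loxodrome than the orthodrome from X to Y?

780 km

Great circle: cos σ = sin φ₁ sin φ₂ + cos φ₁ cos φ₂ cos Δλ,  σ = 1.4347 rad → d_gc = 9124.4 km
Rhumb line: Δψ = -1.9299, q = Δφ/Δψ = 0.5897, d_rh = R√(Δφ²+q²Δλ²) = 9904.3 km
Excess = 9904.3 − 9124.4 = 779.9 ≈ 780 km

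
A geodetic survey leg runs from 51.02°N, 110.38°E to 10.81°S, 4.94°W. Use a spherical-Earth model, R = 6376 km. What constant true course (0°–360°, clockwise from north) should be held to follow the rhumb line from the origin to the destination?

238.6°

Δψ = ln[tan(π/4+φ₂/2)/tan(π/4+φ₁/2)] = -1.2285
Δλ = -2.0127 rad (taken the short way round)
course = atan2(Δλ, Δψ) = 238.60°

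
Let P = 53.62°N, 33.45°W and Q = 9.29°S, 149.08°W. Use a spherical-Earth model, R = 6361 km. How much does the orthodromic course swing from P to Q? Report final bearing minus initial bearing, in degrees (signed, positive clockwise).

-70.2°

At departure: θ₁ = atan2(sin Δλ cos φ₂, cos φ₁ sin φ₂ − sin φ₁ cos φ₂ cos Δλ) = 285.57°
At arrival: θ₂ = atan2(sin Δλ cos φ₁, −cos φ₂ sin φ₁ + sin φ₂ cos φ₁ cos Δλ) = 215.38°
Δθ = θ₂ − θ₁ = -70.2°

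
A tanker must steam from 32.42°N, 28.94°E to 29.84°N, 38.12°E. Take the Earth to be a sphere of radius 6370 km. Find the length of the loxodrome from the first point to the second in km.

919 km

Δψ = ln[tan(π/4+φ₂/2)/tan(π/4+φ₁/2)] = -0.0526;  Δφ = -0.0450 rad,  Δλ = +0.1602 rad
q = Δφ/Δψ = 0.8559
d = R·√(Δφ² + q²Δλ²) = 6370·0.14433 = 919 km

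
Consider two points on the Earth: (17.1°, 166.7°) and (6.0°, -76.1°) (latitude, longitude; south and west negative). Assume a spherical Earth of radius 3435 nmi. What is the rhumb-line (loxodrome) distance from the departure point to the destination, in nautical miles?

Rhumb course C = atan2(Δλ, Δψ) with Δψ = ln[tan(π/4+φ₂/2)/tan(π/4+φ₁/2)] = -0.1981, Δλ = +2.0455 → C = 95.53°
d = R·|Δφ| / |cos C| = 3435·0.19373 / 0.09638 = 6905 nmi

6905 nmi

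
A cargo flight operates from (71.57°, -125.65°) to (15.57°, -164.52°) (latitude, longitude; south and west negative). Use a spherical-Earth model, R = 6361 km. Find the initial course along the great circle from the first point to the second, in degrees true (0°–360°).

224.0°

θ = atan2( sin Δλ·cos φ₂ ,  cos φ₁ sin φ₂ − sin φ₁ cos φ₂ cos Δλ )
  = atan2(-0.6045, -0.6267) = 223.97°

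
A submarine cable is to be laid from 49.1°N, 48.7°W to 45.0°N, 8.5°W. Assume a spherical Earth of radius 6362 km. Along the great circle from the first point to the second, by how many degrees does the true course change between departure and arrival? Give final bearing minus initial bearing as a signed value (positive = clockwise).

+30.0°

Initial bearing θ₁ = atan2(sin Δλ cos φ₂, cos φ₁ sin φ₂ − sin φ₁ cos φ₂ cos Δλ) = 83.16°
Final bearing θ₂ = (initial bearing from the destination back to the start) + 180° = 113.17°
Δθ = θ₂ − θ₁ = +30.0°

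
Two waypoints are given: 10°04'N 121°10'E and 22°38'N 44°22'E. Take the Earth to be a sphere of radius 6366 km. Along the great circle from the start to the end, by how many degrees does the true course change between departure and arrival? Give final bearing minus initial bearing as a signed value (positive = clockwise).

-25.3°

At departure: θ₁ = atan2(sin Δλ cos φ₂, cos φ₁ sin φ₂ − sin φ₁ cos φ₂ cos Δλ) = 290.84°
At arrival: θ₂ = atan2(sin Δλ cos φ₁, −cos φ₂ sin φ₁ + sin φ₂ cos φ₁ cos Δλ) = 265.54°
Δθ = θ₂ − θ₁ = -25.3°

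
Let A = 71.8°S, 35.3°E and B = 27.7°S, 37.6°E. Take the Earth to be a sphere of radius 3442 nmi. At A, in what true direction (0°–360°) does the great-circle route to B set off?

θ = atan2( sin Δλ·cos φ₂ ,  cos φ₁ sin φ₂ − sin φ₁ cos φ₂ cos Δλ )
  = atan2(+0.0355, +0.6952) = 2.93°

2.9°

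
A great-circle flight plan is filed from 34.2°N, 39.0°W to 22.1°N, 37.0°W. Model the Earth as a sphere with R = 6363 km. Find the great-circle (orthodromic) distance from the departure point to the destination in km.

cos σ = sin φ₁ sin φ₂ + cos φ₁ cos φ₂ cos Δλ
      = sin(34.20°)sin(22.10°) + cos(34.20°)cos(22.10°)cos(2.00°) = 0.9773
σ = 12.227° → d = Rσ = 6363·0.21340 = 1358 km

1358 km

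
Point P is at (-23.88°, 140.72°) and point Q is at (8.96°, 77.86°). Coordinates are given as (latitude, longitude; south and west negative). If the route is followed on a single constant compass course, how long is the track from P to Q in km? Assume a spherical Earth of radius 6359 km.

7732 km

Rhumb course C = atan2(Δλ, Δψ) with Δψ = ln[tan(π/4+φ₂/2)/tan(π/4+φ₁/2)] = +0.5864, Δλ = -1.0971 → C = 298.13°
d = R·|Δφ| / |cos C| = 6359·0.57317 / 0.47140 = 7732 km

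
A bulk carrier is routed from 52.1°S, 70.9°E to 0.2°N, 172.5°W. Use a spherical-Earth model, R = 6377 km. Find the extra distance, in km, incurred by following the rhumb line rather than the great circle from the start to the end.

673 km

Great circle: cos σ = sin φ₁ sin φ₂ + cos φ₁ cos φ₂ cos Δλ,  σ = 1.8523 rad → d_gc = 11812.1 km
Rhumb line: Δψ = +1.0725, q = Δφ/Δψ = 0.8511, d_rh = R√(Δφ²+q²Δλ²) = 12485.3 km
Excess = 12485.3 − 11812.1 = 673.2 ≈ 673 km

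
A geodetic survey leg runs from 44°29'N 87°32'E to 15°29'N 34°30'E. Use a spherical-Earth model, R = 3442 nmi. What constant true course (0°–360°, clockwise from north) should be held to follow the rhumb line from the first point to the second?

237.3°

Meridional parts: M(φ₁)=+0.8687, M(φ₂)=+0.2736 → ΔM = -0.5951;  Δλ = -0.9256 rad
tan C = Δλ / ΔM = +1.5554 → C = 237.26°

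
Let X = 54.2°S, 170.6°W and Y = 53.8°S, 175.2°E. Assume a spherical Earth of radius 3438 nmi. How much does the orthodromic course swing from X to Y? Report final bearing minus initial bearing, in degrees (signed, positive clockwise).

Initial bearing θ₁ = atan2(sin Δλ cos φ₂, cos φ₁ sin φ₂ − sin φ₁ cos φ₂ cos Δλ) = 266.98°
Final bearing θ₂ = (initial bearing from the destination back to the start) + 180° = 278.48°
Δθ = θ₂ − θ₁ = +11.5°

+11.5°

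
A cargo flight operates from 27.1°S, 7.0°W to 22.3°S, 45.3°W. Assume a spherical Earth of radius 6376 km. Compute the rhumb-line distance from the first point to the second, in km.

3907 km

Rhumb course C = atan2(Δλ, Δψ) with Δψ = ln[tan(π/4+φ₂/2)/tan(π/4+φ₁/2)] = +0.0923, Δλ = -0.6685 → C = 277.86°
d = R·|Δφ| / |cos C| = 6376·0.08378 / 0.13671 = 3907 km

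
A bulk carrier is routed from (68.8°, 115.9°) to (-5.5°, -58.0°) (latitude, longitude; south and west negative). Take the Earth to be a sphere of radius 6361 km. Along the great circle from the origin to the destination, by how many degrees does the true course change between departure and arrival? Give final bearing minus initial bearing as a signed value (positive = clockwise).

At departure: θ₁ = atan2(sin Δλ cos φ₂, cos φ₁ sin φ₂ − sin φ₁ cos φ₂ cos Δλ) = 353.21°
At arrival: θ₂ = atan2(sin Δλ cos φ₁, −cos φ₂ sin φ₁ + sin φ₂ cos φ₁ cos Δλ) = 182.46°
Δθ = θ₂ − θ₁ = -170.7°

-170.7°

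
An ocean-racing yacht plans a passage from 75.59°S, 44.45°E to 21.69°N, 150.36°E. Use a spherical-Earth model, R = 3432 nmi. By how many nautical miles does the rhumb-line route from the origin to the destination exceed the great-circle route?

Great circle: cos σ = sin φ₁ sin φ₂ + cos φ₁ cos φ₂ cos Δλ,  σ = 2.0057 rad → d_gc = 6883.7 nmi
Rhumb line: Δψ = +2.4561, q = Δφ/Δψ = 0.6913, d_rh = R√(Δφ²+q²Δλ²) = 7292.9 nmi
Excess = 7292.9 − 6883.7 = 409.2 ≈ 409 nmi

409 nmi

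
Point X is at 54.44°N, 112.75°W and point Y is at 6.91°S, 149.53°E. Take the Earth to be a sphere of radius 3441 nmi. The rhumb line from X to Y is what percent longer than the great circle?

Great circle: σ = 1.7471 rad → d_gc = Rσ = 6011.9 nmi
Rhumb: Δφ = -1.0708, Δλ = -1.7055, Δψ = -1.2582, q = Δφ/Δψ = 0.8510 → d_rh = R√(Δφ²+q²Δλ²) = 6206.4 nmi
Excess = (6206.4 − 6011.9) / 6011.9 = 194.5 / 6011.9 = 3.24% ≈ 3.2%

3.2%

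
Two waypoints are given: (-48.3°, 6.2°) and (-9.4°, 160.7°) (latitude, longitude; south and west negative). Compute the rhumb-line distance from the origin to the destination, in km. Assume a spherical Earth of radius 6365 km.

15185 km

Rhumb course C = atan2(Δλ, Δψ) with Δψ = ln[tan(π/4+φ₂/2)/tan(π/4+φ₁/2)] = +0.8005, Δλ = +2.6965 → C = 73.47°
d = R·|Δφ| / |cos C| = 6365·0.67893 / 0.28459 = 15185 km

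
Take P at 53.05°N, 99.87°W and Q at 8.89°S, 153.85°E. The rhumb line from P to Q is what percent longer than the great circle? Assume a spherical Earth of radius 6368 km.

3.6%

Great circle: σ = 1.8650 rad → d_gc = Rσ = 11876.4 km
Rhumb: Δφ = -1.0811, Δλ = -1.8549, Δψ = -1.2521, q = Δφ/Δψ = 0.8634 → d_rh = R√(Δφ²+q²Δλ²) = 12304.8 km
Excess = (12304.8 − 11876.4) / 11876.4 = 428.4 / 11876.4 = 3.61% ≈ 3.6%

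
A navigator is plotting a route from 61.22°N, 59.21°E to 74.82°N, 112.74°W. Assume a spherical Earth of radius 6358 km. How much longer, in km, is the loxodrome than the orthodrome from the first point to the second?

Great circle: cos σ = sin φ₁ sin φ₂ + cos φ₁ cos φ₂ cos Δλ,  σ = 0.7655 rad → d_gc = 4866.8 km
Rhumb line: Δψ = +0.6552, q = Δφ/Δψ = 0.3623, d_rh = R√(Δφ²+q²Δλ²) = 7075.8 km
Excess = 7075.8 − 4866.8 = 2209.0 ≈ 2209 km

2209 km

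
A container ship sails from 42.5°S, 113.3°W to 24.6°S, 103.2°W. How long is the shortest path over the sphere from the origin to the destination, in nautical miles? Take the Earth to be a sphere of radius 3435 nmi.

Haversine: a = sin²(Δφ/2)+cos φ₁ cos φ₂ sin²(Δλ/2) = 0.02940;  σ = 2·atan2(√a,√(1−a))
σ = 19.745° → d = Rσ = 3435·0.34461 = 1184 nmi

1184 nmi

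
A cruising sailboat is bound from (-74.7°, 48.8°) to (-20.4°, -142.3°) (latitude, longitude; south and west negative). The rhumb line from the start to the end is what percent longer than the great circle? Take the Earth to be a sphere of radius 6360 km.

Great circle: σ = 1.4771 rad → d_gc = Rσ = 9394.6 km
Rhumb: Δφ = +0.9477, Δλ = +2.9479, Δψ = +1.6437, q = Δφ/Δψ = 0.5766 → d_rh = R√(Δφ²+q²Δλ²) = 12376.5 km
Excess = (12376.5 − 9394.6) / 9394.6 = 2981.9 / 9394.6 = 31.74% ≈ 31.7%

31.7%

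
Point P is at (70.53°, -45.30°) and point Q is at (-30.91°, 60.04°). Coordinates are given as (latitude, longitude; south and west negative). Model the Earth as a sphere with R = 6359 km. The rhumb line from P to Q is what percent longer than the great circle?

4.2%

Great circle: σ = 2.1651 rad → d_gc = Rσ = 13768.2 km
Rhumb: Δφ = -1.7705, Δλ = +1.8385, Δψ = -2.3305, q = Δφ/Δψ = 0.7597 → d_rh = R√(Δφ²+q²Δλ²) = 14339.9 km
Excess = (14339.9 − 13768.2) / 13768.2 = 571.7 / 13768.2 = 4.152% ≈ 4.2%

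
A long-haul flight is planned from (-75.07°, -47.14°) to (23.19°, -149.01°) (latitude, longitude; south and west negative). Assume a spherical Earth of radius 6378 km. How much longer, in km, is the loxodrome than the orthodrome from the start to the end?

670 km

Great circle: cos σ = sin φ₁ sin φ₂ + cos φ₁ cos φ₂ cos Δλ,  σ = 2.0144 rad → d_gc = 12847.87 km
Rhumb line: Δψ = +2.4486, q = Δφ/Δψ = 0.7004, d_rh = R√(Δφ²+q²Δλ²) = 13517.41 km
Excess = 13517.41 − 12847.87 = 669.54 ≈ 670 km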